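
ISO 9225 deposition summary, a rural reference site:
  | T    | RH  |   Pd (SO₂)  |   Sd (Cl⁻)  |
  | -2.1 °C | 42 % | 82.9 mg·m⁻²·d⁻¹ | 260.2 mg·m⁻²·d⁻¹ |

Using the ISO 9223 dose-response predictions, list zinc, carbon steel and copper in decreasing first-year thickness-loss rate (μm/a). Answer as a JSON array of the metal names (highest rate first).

zinc: f(T) = +0.038·(T−10) [T≤10 °C] = -0.4598
  sulphur-dioxide contribution → 0.3928 μm/a
  chloride contribution → 0.4877 μm/a
  ⇒ r_corr(zinc) = 0.8805 μm/a
carbon steel: f(T) = +0.150·(T−10) [T≤10 °C] = -1.8150
  sulphur-dioxide contribution → 6.64 μm/a
  chloride contribution → 11.79 μm/a
  ⇒ r_corr(carbon steel) = 18.43 μm/a
copper: T≤10 °C ⇒ hinge +0.126·(-2.1−10) = -1.5246
  sulphur-dioxide contribution → 0.04337 μm/a
  chloride contribution → 0.1883 μm/a
  ⇒ r_corr(copper) = 0.2317 μm/a
Ordering by μm/a: carbon steel (18.4) > zinc (0.88) > copper (0.232)

["carbon steel", "zinc", "copper"]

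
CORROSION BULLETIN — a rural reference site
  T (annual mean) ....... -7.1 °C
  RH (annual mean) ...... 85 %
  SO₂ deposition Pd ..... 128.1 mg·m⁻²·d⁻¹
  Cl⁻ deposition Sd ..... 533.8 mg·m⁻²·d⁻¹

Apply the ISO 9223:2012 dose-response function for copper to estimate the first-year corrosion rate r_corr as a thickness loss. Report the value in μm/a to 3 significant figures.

r_corr = 1.17 μm/a

copper: f(T) = +0.126·(T−10) [T≤10 °C] = -2.1546
  SO₂ term: 0.0053·128.1^0.26·exp(0.059·85-2.1546) = 0.327
  Sd branch = 0.01025·Sd^0.27·e^(0.036·RH+0.049·T) = 0.8413 μm/a
  r_corr = 0.327 + 0.8413 = 1.168 μm/a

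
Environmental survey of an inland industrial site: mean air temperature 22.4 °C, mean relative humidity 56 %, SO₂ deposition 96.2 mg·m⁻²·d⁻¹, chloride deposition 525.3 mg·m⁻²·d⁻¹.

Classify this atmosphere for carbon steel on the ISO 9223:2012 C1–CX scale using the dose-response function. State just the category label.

C5

carbon steel: f(T) = -0.054·(T−10) [T>10 °C] = -0.6696
  sulphur-dioxide contribution → 29.84 μm/a
  chloride contribution → 77.08 μm/a
  ⇒ r_corr(carbon steel) = 106.9 μm/a
107 μm/a falls in (80, 200] for carbon steel → category C5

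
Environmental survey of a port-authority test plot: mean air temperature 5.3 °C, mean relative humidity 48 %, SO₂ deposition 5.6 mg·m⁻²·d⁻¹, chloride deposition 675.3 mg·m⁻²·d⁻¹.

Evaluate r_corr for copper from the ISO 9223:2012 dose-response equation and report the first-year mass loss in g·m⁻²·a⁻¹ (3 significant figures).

copper: f(T) = +0.126·(T−10) [T≤10 °C] = -0.5922
  Pd branch = 0.0053·Pd^0.26·e^(0.059·RH+f) = 0.0779 μm/a
  Cl⁻ term: 0.01025·675.3^0.27·exp(0.036·48+0.049·5.3) = 0.4344
  r_corr = 0.0779 + 0.4344 = 0.5123 μm/a
Convert to mass loss: 0.5123 μm/a × 8.96 g/cm³ = 4.591 g·m⁻²·a⁻¹

r_corr = 4.59 g·m⁻²·a⁻¹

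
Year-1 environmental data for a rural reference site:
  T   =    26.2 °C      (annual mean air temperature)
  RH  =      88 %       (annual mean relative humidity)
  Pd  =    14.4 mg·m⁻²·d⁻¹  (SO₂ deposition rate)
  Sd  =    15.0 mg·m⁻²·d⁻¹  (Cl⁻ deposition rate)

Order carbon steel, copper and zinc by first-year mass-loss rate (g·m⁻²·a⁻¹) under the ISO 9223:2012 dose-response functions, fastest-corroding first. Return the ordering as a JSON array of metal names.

carbon steel: f(T) = -0.054·(T−10) [T>10 °C] = -0.8748
  SO₂ term: 1.77·14.4^0.52·exp(0.02·88-0.8748) = 17.17
  Sd branch = 0.102·Sd^0.62·e^(0.033·RH+0.04·T) = 28.45 μm/a
  sum: 17.17 + 28.45 → r_corr = 45.62 μm/a
  mass loss = 45.62 μm/a × 7.85 g/cm³ = 358.1 g·m⁻²·a⁻¹
copper: f(T) = -0.080·(T−10) [T>10 °C] = -1.2960
  SO₂ term: 0.0053·14.4^0.26·exp(0.059·88-1.2960) = 0.5217
  Cl⁻ term: 0.01025·15.0^0.27·exp(0.036·88+0.049·26.2) = 1.827
  r_corr = 0.5217 + 1.827 = 2.348 μm/a
  mass loss = 2.348 μm/a × 8.96 g/cm³ = 21.04 g·m⁻²·a⁻¹
zinc: temperature factor f = -0.071·(16.2) = -1.1502
  SO₂ term: 0.0129·14.4^0.44·exp(0.046·88-1.1502) = 0.7564
  Sd branch = 0.0175·Sd^0.57·e^(0.008·RH+0.085·T) = 1.536 μm/a
  r_corr = 0.7564 + 1.536 = 2.292 μm/a
  mass loss = 2.292 μm/a × 7.14 g/cm³ = 16.37 g·m⁻²·a⁻¹
Ordering by g·m⁻²·a⁻¹: carbon steel (358) > copper (21) > zinc (16.4)

["carbon steel", "copper", "zinc"]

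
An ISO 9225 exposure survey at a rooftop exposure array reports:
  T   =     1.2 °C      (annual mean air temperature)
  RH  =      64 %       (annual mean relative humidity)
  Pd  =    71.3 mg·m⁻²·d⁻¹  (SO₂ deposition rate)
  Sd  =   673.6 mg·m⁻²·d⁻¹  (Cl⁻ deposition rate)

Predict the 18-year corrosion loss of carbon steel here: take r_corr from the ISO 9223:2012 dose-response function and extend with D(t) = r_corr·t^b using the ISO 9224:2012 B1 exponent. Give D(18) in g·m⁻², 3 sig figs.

carbon steel: T≤10 °C ⇒ hinge +0.150·(1.2−10) = -1.3200
  sulphur-dioxide contribution → 15.64 μm/a
  chloride contribution → 50.15 μm/a
  total first-year rate 65.79 μm/a
ISO 9224: D(t) = r_corr · t^b with b = 0.523 (carbon steel, B1)
  D(18) = 65.79 × 18^0.523 = 65.79 × 4.534 = 298.3 μm
  Mass loss = 298.3 μm × 7.85 g/cm³ = 2342 g·m⁻²

D(18) = 2.34e+03 g·m⁻²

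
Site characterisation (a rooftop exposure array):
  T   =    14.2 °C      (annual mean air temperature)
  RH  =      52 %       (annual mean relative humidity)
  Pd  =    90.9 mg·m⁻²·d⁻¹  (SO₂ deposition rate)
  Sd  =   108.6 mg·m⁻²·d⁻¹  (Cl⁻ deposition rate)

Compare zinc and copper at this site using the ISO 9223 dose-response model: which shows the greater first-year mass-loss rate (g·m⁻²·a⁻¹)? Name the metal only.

zinc: T>10 °C ⇒ hinge -0.071·(14.2−10) = -0.2982
  Pd branch = 0.0129·Pd^0.44·e^(0.046·RH+f) = 0.7615 μm/a
  Sd branch = 0.0175·Sd^0.57·e^(0.008·RH+0.085·T) = 1.283 μm/a
  sum: 0.7615 + 1.283 → r_corr = 2.045 μm/a
  mass loss = 2.045 μm/a × 7.14 g/cm³ = 14.6 g·m⁻²·a⁻¹
copper: f(T) = -0.080·(T−10) [T>10 °C] = -0.3360
  Pd branch = 0.0053·Pd^0.26·e^(0.059·RH+f) = 0.263 μm/a
  Sd branch = 0.01025·Sd^0.27·e^(0.036·RH+0.049·T) = 0.4738 μm/a
  sum: 0.263 + 0.4738 → r_corr = 0.7368 μm/a
  mass loss = 0.7368 μm/a × 8.96 g/cm³ = 6.602 g·m⁻²·a⁻¹
Ordering by g·m⁻²·a⁻¹: zinc (14.6) > copper (6.6)

zinc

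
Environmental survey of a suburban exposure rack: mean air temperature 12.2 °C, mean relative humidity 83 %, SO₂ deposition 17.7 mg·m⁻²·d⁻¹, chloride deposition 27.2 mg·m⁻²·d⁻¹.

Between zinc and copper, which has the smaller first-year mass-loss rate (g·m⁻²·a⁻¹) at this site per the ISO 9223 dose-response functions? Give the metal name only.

zinc

zinc: T>10 °C ⇒ hinge -0.071·(12.2−10) = -0.1562
  SO₂ term: 0.0129·17.7^0.44·exp(0.046·83-0.1562) = 1.778
  Cl⁻ term: 0.0175·27.2^0.57·exp(0.008·83+0.085·12.2) = 0.6302
  r_corr = 1.778 + 0.6302 = 2.408 μm/a
  mass loss = 2.408 μm/a × 7.14 g/cm³ = 17.2 g·m⁻²·a⁻¹
copper: T>10 °C ⇒ hinge -0.080·(12.2−10) = -0.1760
  Pd branch = 0.0053·Pd^0.26·e^(0.059·RH+f) = 1.256 μm/a
  Sd branch = 0.01025·Sd^0.27·e^(0.036·RH+0.049·T) = 0.9023 μm/a
  r_corr = 1.256 + 0.9023 = 2.158 μm/a
  mass loss = 2.158 μm/a × 8.96 g/cm³ = 19.34 g·m⁻²·a⁻¹
Ordering by g·m⁻²·a⁻¹: copper (19.3) > zinc (17.2)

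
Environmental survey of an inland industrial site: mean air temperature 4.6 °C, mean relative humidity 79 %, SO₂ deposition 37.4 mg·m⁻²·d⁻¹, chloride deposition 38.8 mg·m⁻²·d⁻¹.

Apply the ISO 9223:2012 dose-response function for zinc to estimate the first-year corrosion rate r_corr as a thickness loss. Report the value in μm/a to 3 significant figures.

r_corr = 2.35 μm/a

zinc: f(T) = +0.038·(T−10) [T≤10 °C] = -0.2052
  Pd branch = 0.0129·Pd^0.44·e^(0.046·RH+f) = 1.958 μm/a
  Sd branch = 0.0175·Sd^0.57·e^(0.008·RH+0.085·T) = 0.3917 μm/a
  r_corr = 1.958 + 0.3917 = 2.349 μm/a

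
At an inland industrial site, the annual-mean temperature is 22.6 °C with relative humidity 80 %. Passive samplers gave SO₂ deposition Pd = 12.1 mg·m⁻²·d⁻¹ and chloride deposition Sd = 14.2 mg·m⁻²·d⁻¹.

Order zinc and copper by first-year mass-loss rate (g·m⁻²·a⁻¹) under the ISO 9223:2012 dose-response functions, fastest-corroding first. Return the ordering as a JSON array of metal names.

["copper", "zinc"]

zinc: temperature factor f = -0.071·(12.6) = -0.8946
  sulphur-dioxide contribution → 0.6262 μm/a
  chloride contribution → 1.028 μm/a
  ⇒ r_corr(zinc) = 1.654 μm/a
  mass loss = 1.654 μm/a × 7.14 g/cm³ = 11.81 g·m⁻²·a⁻¹
copper: T>10 °C ⇒ hinge -0.080·(22.6−10) = -1.0080
  sulphur-dioxide contribution → 0.4149 μm/a
  chloride contribution → 1.131 μm/a
  total first-year rate 1.546 μm/a
  mass loss = 1.546 μm/a × 8.96 g/cm³ = 13.85 g·m⁻²·a⁻¹
Ordering by g·m⁻²·a⁻¹: copper (13.9) > zinc (11.8)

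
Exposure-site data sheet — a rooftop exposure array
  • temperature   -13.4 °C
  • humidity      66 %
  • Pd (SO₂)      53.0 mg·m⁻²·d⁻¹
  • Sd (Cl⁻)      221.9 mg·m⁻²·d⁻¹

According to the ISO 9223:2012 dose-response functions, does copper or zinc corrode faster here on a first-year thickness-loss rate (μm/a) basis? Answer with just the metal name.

zinc

copper: f(T) = +0.126·(T−10) [T≤10 °C] = -2.9484
  Pd branch = 0.0053·Pd^0.26·e^(0.059·RH+f) = 0.03831 μm/a
  Sd branch = 0.01025·Sd^0.27·e^(0.036·RH+0.049·T) = 0.246 μm/a
  r_corr = 0.03831 + 0.246 = 0.2843 μm/a
zinc: temperature factor f = +0.038·(-23.4) = -0.8892
  SO₂ term: 0.0129·53.0^0.44·exp(0.046·66-0.8892) = 0.6333
  Cl⁻ term: 0.0175·221.9^0.57·exp(0.008·66+0.085·-13.4) = 0.2065
  r_corr = 0.6333 + 0.2065 = 0.8398 μm/a
Ordering by μm/a: zinc (0.84) > copper (0.284)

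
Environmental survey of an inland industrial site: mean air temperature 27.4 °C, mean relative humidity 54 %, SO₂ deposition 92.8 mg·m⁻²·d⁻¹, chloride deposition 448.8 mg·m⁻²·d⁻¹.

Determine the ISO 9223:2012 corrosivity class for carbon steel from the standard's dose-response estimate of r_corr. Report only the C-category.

carbon steel: f(T) = -0.054·(T−10) [T>10 °C] = -0.9396
  sulphur-dioxide contribution → 21.48 μm/a
  chloride contribution → 79.94 μm/a
  total first-year rate 101.4 μm/a
ISO 9223 Table 2 (carbon steel): 80 < 101 ≤ 200 μm/a ⇒ C5

C5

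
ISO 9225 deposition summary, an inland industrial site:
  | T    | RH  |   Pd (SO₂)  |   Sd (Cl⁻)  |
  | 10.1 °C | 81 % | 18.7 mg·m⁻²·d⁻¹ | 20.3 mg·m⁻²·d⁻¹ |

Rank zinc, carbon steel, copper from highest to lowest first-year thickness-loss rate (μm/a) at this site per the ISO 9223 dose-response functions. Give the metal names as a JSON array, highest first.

["carbon steel", "zinc", "copper"]

zinc: temperature factor f = -0.071·(0.1) = -0.0071
  Pd branch = 0.0129·Pd^0.44·e^(0.046·RH+f) = 1.929 μm/a
  Sd branch = 0.0175·Sd^0.57·e^(0.008·RH+0.085·T) = 0.4391 μm/a
  sum: 1.929 + 0.4391 → r_corr = 2.368 μm/a
carbon steel: T>10 °C ⇒ hinge -0.054·(10.1−10) = -0.0054
  SO₂ term: 1.77·18.7^0.52·exp(0.02·81-0.0054) = 40.79
  Cl⁻ term: 0.102·20.3^0.62·exp(0.033·81+0.04·10.1) = 14.31
  sum: 40.79 + 14.31 → r_corr = 55.1 μm/a
copper: f(T) = -0.080·(T−10) [T>10 °C] = -0.0080
  SO₂ term: 0.0053·18.7^0.26·exp(0.059·81-0.0080) = 1.34
  Cl⁻ term: 0.01025·20.3^0.27·exp(0.036·81+0.049·10.1) = 0.7
  sum: 1.34 + 0.7 → r_corr = 2.04 μm/a
Ordering by μm/a: carbon steel (55.1) > zinc (2.37) > copper (2.04)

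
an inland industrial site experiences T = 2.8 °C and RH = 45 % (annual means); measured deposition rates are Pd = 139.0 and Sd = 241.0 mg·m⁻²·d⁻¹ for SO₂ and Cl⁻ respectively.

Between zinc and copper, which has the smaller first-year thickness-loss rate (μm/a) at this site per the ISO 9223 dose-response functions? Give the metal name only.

copper

zinc: f(T) = +0.038·(T−10) [T≤10 °C] = -0.2736
  SO₂ term: 0.0129·139.0^0.44·exp(0.046·45-0.2736) = 0.6818
  Cl⁻ term: 0.0175·241.0^0.57·exp(0.008·45+0.085·2.8) = 0.7253
  r_corr = 0.6818 + 0.7253 = 1.407 μm/a
copper: f(T) = +0.126·(T−10) [T≤10 °C] = -0.9072
  SO₂ term: 0.0053·139.0^0.26·exp(0.059·45-0.9072) = 0.1098
  Cl⁻ term: 0.01025·241.0^0.27·exp(0.036·45+0.049·2.8) = 0.2612
  r_corr = 0.1098 + 0.2612 = 0.371 μm/a
Ordering by μm/a: zinc (1.41) > copper (0.371)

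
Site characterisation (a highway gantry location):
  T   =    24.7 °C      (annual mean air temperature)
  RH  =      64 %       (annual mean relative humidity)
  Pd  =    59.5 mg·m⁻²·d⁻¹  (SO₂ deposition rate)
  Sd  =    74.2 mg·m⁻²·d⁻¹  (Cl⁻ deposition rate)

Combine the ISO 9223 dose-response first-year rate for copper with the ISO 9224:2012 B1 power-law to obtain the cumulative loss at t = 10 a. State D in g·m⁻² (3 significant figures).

D(10) = 54.4 g·m⁻²

copper: temperature factor f = -0.080·(14.7) = -1.1760
  Pd branch = 0.0053·Pd^0.26·e^(0.059·RH+f) = 0.2065 μm/a
  Sd branch = 0.01025·Sd^0.27·e^(0.036·RH+0.049·T) = 1.101 μm/a
  r_corr = 0.2065 + 1.101 = 1.308 μm/a
Long-term exponent b (ISO 9224 Table 2, B1) = 0.667
  D(10) = 1.308 × 10^0.667 = 1.308 × 4.645 = 6.076 μm
  Mass loss = 6.076 μm × 8.96 g/cm³ = 54.44 g·m⁻²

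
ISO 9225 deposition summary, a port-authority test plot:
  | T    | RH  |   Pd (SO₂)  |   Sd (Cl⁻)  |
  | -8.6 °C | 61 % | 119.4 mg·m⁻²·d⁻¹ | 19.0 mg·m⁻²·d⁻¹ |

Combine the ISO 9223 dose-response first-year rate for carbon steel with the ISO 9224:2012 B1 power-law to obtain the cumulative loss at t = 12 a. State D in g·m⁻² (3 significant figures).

carbon steel: T≤10 °C ⇒ hinge +0.150·(-8.6−10) = -2.7900
  SO₂ term: 1.77·119.4^0.52·exp(0.02·61-2.7900) = 4.428
  Sd branch = 0.102·Sd^0.62·e^(0.033·RH+0.04·T) = 3.359 μm/a
  sum: 4.428 + 3.359 → r_corr = 7.787 μm/a
Long-term exponent b (ISO 9224 Table 2, B1) = 0.523
  D(12) = 7.787 × 12^0.523 = 7.787 × 3.668 = 28.56 μm
  Mass loss = 28.56 μm × 7.85 g/cm³ = 224.2 g·m⁻²

D(12) = 224 g·m⁻²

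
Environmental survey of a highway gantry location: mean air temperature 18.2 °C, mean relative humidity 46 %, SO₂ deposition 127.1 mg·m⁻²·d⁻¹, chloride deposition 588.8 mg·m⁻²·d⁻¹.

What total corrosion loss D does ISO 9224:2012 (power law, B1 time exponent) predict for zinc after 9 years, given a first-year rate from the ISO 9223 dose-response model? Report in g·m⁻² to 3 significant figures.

zinc: temperature factor f = -0.071·(8.2) = -0.5822
  sulphur-dioxide contribution → 0.5041 μm/a
  chloride contribution → 4.504 μm/a
  ⇒ r_corr(zinc) = 5.008 μm/a
Power-law: D(9) = r_corr · 9^0.813
  D(9) = 5.008 × 9^0.813 = 5.008 × 5.968 = 29.89 μm
  Mass loss = 29.89 μm × 7.14 g/cm³ = 213.4 g·m⁻²

D(9) = 213 g·m⁻²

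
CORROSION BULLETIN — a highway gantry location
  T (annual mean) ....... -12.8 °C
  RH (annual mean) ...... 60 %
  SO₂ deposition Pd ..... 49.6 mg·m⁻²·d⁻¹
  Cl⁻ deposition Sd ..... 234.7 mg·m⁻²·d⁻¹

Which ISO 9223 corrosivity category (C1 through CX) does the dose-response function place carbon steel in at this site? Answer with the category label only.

carbon steel: f(T) = +0.150·(T−10) [T≤10 °C] = -3.4200
  SO₂ term: 1.77·49.6^0.52·exp(0.02·60-3.4200) = 1.464
  Sd branch = 0.102·Sd^0.62·e^(0.033·RH+0.04·T) = 13.06 μm/a
  r_corr = 1.464 + 13.06 = 14.52 μm/a
ISO 9223 Table 2 (carbon steel): 1.3 < 14.5 ≤ 25 μm/a ⇒ C2

C2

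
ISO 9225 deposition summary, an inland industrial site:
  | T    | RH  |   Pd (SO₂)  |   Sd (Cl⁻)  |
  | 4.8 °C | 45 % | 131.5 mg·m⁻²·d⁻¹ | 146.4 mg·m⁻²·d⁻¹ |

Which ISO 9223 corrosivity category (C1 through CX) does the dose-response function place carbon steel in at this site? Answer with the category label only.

carbon steel: temperature factor f = +0.150·(-5.2) = -0.7800
  SO₂ term: 1.77·131.5^0.52·exp(0.02·45-0.7800) = 25.23
  Cl⁻ term: 0.102·146.4^0.62·exp(0.033·45+0.04·4.8) = 12.01
  r_corr = 25.23 + 12.01 = 37.24 μm/a
37.2 μm/a falls in (25, 50] for carbon steel → category C3

C3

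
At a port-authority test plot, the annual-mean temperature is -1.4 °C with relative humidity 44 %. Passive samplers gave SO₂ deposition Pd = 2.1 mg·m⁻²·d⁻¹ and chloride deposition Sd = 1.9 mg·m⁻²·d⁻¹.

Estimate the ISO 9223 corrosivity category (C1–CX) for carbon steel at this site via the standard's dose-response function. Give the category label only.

C2

carbon steel: T≤10 °C ⇒ hinge +0.150·(-1.4−10) = -1.7100
  SO₂ term: 1.77·2.1^0.52·exp(0.02·44-1.7100) = 1.135
  Sd branch = 0.102·Sd^0.62·e^(0.033·RH+0.04·T) = 0.6133 μm/a
  r_corr = 1.135 + 0.6133 = 1.749 μm/a
1.75 μm/a falls in (1.3, 25] for carbon steel → category C2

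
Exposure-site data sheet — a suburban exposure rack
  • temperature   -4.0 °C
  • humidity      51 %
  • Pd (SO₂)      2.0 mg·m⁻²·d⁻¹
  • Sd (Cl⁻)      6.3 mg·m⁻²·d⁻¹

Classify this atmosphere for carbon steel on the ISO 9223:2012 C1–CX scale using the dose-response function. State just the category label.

carbon steel: temperature factor f = +0.150·(-14.0) = -2.1000
  sulphur-dioxide contribution → 0.8619 μm/a
  chloride contribution → 1.464 μm/a
  ⇒ r_corr(carbon steel) = 2.326 μm/a
2.33 μm/a falls in (1.3, 25] for carbon steel → category C2

C2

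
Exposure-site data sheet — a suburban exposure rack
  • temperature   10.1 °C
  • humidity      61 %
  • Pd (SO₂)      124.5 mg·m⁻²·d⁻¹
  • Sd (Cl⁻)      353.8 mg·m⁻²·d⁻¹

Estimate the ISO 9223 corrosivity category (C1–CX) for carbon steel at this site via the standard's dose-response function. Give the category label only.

C5

carbon steel: f(T) = -0.054·(T−10) [T>10 °C] = -0.0054
  Pd branch = 1.77·Pd^0.52·e^(0.02·RH+f) = 73.27 μm/a
  Cl⁻ term: 0.102·353.8^0.62·exp(0.033·61+0.04·10.1) = 43.5
  sum: 73.27 + 43.5 → r_corr = 116.8 μm/a
Category bounds: 80…200 μm/a bracket r_corr ⇒ C5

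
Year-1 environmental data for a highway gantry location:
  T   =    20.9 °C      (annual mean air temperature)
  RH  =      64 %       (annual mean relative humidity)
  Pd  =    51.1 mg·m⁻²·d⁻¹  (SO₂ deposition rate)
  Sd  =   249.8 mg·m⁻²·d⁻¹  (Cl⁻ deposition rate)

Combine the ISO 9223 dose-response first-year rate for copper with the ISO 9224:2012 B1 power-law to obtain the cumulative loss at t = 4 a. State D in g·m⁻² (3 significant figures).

copper: temperature factor f = -0.080·(10.9) = -0.8720
  Pd branch = 0.0053·Pd^0.26·e^(0.059·RH+f) = 0.2689 μm/a
  Sd branch = 0.01025·Sd^0.27·e^(0.036·RH+0.049·T) = 1.269 μm/a
  r_corr = 0.2689 + 1.269 = 1.538 μm/a
ISO 9224: D(t) = r_corr · t^b with b = 0.667 (copper, B1)
  D(4) = 1.538 × 4^0.667 = 1.538 × 2.521 = 3.877 μm
  Mass loss = 3.877 μm × 8.96 g/cm³ = 34.74 g·m⁻²

D(4) = 34.7 g·m⁻²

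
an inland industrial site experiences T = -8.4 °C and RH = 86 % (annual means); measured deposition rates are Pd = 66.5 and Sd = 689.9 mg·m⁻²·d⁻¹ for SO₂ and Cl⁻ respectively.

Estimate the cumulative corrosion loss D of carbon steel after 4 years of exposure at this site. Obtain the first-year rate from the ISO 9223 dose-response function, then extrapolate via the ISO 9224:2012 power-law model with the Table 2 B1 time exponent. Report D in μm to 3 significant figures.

carbon steel: T≤10 °C ⇒ hinge +0.150·(-8.4−10) = -2.7600
  Pd branch = 1.77·Pd^0.52·e^(0.02·RH+f) = 5.548 μm/a
  Sd branch = 0.102·Sd^0.62·e^(0.033·RH+0.04·T) = 71.66 μm/a
  sum: 5.548 + 71.66 → r_corr = 77.2 μm/a
Power-law: D(4) = r_corr · 4^0.523
  D(4) = 77.2 × 4^0.523 = 77.2 × 2.065 = 159.4 μm

D(4) = 159 μm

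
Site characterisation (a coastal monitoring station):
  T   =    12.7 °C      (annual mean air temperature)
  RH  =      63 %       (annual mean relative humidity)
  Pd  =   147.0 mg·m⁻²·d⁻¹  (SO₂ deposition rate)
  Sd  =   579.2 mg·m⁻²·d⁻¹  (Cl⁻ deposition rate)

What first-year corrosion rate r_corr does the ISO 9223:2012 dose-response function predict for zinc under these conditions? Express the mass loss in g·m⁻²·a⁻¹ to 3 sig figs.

r_corr = 35.3 g·m⁻²·a⁻¹

zinc: f(T) = -0.071·(T−10) [T>10 °C] = -0.1917
  sulphur-dioxide contribution → 1.736 μm/a
  chloride contribution → 3.203 μm/a
  ⇒ r_corr(zinc) = 4.939 μm/a
Convert to mass loss: 4.939 μm/a × 7.14 g/cm³ = 35.26 g·m⁻²·a⁻¹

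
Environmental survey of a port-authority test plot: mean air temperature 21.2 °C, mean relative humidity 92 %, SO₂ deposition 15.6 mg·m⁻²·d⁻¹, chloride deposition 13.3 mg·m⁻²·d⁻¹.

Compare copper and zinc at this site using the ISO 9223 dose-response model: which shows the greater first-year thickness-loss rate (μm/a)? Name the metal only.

copper: temperature factor f = -0.080·(11.2) = -0.8960
  SO₂ term: 0.0053·15.6^0.26·exp(0.059·92-0.8960) = 1.006
  Cl⁻ term: 0.01025·13.3^0.27·exp(0.036·92+0.049·21.2) = 1.598
  sum: 1.006 + 1.598 → r_corr = 2.605 μm/a
zinc: temperature factor f = -0.071·(11.2) = -0.7952
  SO₂ term: 0.0129·15.6^0.44·exp(0.046·92-0.7952) = 1.343
  Sd branch = 0.0175·Sd^0.57·e^(0.008·RH+0.085·T) = 0.968 μm/a
  sum: 1.343 + 0.968 → r_corr = 2.311 μm/a
Ordering by μm/a: copper (2.6) > zinc (2.31)

copper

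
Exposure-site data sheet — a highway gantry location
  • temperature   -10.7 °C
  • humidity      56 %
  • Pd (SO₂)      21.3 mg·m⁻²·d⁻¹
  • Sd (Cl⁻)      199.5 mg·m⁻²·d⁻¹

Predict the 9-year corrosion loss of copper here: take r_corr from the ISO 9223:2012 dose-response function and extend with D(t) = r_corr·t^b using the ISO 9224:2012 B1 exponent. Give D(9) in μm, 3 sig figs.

copper: f(T) = +0.126·(T−10) [T≤10 °C] = -2.6082
  sulphur-dioxide contribution → 0.02354 μm/a
  chloride contribution → 0.1903 μm/a
  ⇒ r_corr(copper) = 0.2139 μm/a
ISO 9224: D(t) = r_corr · t^b with b = 0.667 (copper, B1)
  D(9) = 0.2139 × 9^0.667 = 0.2139 × 4.33 = 0.9261 μm

D(9) = 0.926 μm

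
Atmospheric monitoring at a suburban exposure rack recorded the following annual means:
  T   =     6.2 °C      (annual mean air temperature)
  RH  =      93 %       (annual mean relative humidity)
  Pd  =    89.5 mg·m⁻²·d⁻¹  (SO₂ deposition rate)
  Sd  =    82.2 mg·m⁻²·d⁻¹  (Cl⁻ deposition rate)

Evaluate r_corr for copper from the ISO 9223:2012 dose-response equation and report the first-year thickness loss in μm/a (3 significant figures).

r_corr = 3.85 μm/a

copper: f(T) = +0.126·(T−10) [T≤10 °C] = -0.4788
  sulphur-dioxide contribution → 2.551 μm/a
  chloride contribution → 1.299 μm/a
  total first-year rate 3.851 μm/a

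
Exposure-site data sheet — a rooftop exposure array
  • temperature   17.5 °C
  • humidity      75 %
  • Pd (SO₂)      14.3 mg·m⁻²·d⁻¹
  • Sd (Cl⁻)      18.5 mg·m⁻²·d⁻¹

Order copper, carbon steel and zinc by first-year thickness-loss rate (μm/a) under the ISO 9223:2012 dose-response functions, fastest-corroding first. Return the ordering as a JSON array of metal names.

copper: T>10 °C ⇒ hinge -0.080·(17.5−10) = -0.6000
  Pd branch = 0.0053·Pd^0.26·e^(0.059·RH+f) = 0.4851 μm/a
  Cl⁻ term: 0.01025·18.5^0.27·exp(0.036·75+0.049·17.5) = 0.7904
  sum: 0.4851 + 0.7904 → r_corr = 1.276 μm/a
carbon steel: T>10 °C ⇒ hinge -0.054·(17.5−10) = -0.4050
  Pd branch = 1.77·Pd^0.52·e^(0.02·RH+f) = 21.1 μm/a
  Cl⁻ term: 0.102·18.5^0.62·exp(0.033·75+0.04·17.5) = 14.9
  r_corr = 21.1 + 14.9 = 36 μm/a
zinc: f(T) = -0.071·(T−10) [T>10 °C] = -0.5325
  Pd branch = 0.0129·Pd^0.44·e^(0.046·RH+f) = 0.7691 μm/a
  Sd branch = 0.0175·Sd^0.57·e^(0.008·RH+0.085·T) = 0.7446 μm/a
  sum: 0.7691 + 0.7446 → r_corr = 1.514 μm/a
Ordering by μm/a: carbon steel (36) > zinc (1.51) > copper (1.28)

["carbon steel", "zinc", "copper"]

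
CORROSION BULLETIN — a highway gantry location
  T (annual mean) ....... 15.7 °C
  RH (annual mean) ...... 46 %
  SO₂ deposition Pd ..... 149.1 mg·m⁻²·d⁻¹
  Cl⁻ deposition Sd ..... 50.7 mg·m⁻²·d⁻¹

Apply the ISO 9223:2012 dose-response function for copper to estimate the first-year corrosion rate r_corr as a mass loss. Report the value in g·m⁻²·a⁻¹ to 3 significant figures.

r_corr = 4.67 g·m⁻²·a⁻¹

copper: temperature factor f = -0.080·(5.7) = -0.4560
  SO₂ term: 0.0053·149.1^0.26·exp(0.059·46-0.4560) = 0.1862
  Sd branch = 0.01025·Sd^0.27·e^(0.036·RH+0.049·T) = 0.3345 μm/a
  sum: 0.1862 + 0.3345 → r_corr = 0.5207 μm/a
Convert to mass loss: 0.5207 μm/a × 8.96 g/cm³ = 4.665 g·m⁻²·a⁻¹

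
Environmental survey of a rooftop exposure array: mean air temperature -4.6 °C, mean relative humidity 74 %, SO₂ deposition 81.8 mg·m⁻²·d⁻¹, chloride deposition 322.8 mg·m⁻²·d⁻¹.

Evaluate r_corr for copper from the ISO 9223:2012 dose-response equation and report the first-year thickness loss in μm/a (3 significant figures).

r_corr = 0.767 μm/a

copper: T≤10 °C ⇒ hinge +0.126·(-4.6−10) = -1.8396
  sulphur-dioxide contribution → 0.2083 μm/a
  chloride contribution → 0.5587 μm/a
  ⇒ r_corr(copper) = 0.7671 μm/a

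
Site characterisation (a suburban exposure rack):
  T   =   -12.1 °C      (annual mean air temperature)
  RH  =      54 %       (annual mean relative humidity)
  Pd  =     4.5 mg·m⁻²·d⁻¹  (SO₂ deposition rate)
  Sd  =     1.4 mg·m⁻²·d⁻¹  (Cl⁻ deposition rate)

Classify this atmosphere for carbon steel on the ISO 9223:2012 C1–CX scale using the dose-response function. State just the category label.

C1

carbon steel: f(T) = +0.150·(T−10) [T≤10 °C] = -3.3150
  sulphur-dioxide contribution → 0.414 μm/a
  chloride contribution → 0.4602 μm/a
  total first-year rate 0.8742 μm/a
Category bounds: 0…1.3 μm/a bracket r_corr ⇒ C1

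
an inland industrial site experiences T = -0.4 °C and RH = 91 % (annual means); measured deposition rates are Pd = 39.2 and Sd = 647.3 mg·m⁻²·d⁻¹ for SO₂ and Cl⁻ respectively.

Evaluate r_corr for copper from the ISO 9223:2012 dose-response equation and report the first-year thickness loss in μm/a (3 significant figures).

copper: f(T) = +0.126·(T−10) [T≤10 °C] = -1.3104
  Pd branch = 0.0053·Pd^0.26·e^(0.059·RH+f) = 0.7964 μm/a
  Cl⁻ term: 0.01025·647.3^0.27·exp(0.036·91+0.049·-0.4) = 1.527
  sum: 0.7964 + 1.527 → r_corr = 2.324 μm/a

r_corr = 2.32 μm/a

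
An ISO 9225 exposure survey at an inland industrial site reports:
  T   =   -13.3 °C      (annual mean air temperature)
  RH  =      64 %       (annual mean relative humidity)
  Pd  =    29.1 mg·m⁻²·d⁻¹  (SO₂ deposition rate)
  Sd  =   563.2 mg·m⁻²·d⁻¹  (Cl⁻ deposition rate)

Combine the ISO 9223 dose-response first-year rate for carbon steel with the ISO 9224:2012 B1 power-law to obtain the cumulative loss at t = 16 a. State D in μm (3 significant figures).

D(16) = 112 μm

carbon steel: temperature factor f = +0.150·(-23.3) = -3.4950
  sulphur-dioxide contribution → 1.115 μm/a
  chloride contribution → 25.13 μm/a
  ⇒ r_corr(carbon steel) = 26.25 μm/a
ISO 9224: D(t) = r_corr · t^b with b = 0.523 (carbon steel, B1)
  D(16) = 26.25 × 16^0.523 = 26.25 × 4.263 = 111.9 μm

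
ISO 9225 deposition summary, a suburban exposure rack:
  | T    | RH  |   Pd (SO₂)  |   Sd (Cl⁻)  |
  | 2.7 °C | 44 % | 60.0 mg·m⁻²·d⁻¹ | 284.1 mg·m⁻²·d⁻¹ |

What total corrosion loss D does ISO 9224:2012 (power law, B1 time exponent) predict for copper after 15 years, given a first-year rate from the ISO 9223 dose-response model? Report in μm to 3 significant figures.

D(15) = 2.10 μm

copper: f(T) = +0.126·(T−10) [T≤10 °C] = -0.9198
  sulphur-dioxide contribution → 0.08214 μm/a
  chloride contribution → 0.2621 μm/a
  ⇒ r_corr(copper) = 0.3443 μm/a
Long-term exponent b (ISO 9224 Table 2, B1) = 0.667
  D(15) = 0.3443 × 15^0.667 = 0.3443 × 6.088 = 2.096 μm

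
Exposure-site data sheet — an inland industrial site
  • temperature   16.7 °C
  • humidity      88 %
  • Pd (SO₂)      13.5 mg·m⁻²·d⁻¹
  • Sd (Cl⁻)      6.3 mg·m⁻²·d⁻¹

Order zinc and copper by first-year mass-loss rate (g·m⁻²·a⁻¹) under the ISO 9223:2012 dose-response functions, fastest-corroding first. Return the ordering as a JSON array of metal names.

["copper", "zinc"]

zinc: temperature factor f = -0.071·(6.7) = -0.4757
  Pd branch = 0.0129·Pd^0.44·e^(0.046·RH+f) = 1.443 μm/a
  Sd branch = 0.0175·Sd^0.57·e^(0.008·RH+0.085·T) = 0.4177 μm/a
  sum: 1.443 + 0.4177 → r_corr = 1.861 μm/a
  mass loss = 1.861 μm/a × 7.14 g/cm³ = 13.29 g·m⁻²·a⁻¹
copper: f(T) = -0.080·(T−10) [T>10 °C] = -0.5360
  Pd branch = 0.0053·Pd^0.26·e^(0.059·RH+f) = 1.097 μm/a
  Cl⁻ term: 0.01025·6.3^0.27·exp(0.036·88+0.049·16.7) = 0.9073
  r_corr = 1.097 + 0.9073 = 2.004 μm/a
  mass loss = 2.004 μm/a × 8.96 g/cm³ = 17.96 g·m⁻²·a⁻¹
Ordering by g·m⁻²·a⁻¹: copper (18) > zinc (13.3)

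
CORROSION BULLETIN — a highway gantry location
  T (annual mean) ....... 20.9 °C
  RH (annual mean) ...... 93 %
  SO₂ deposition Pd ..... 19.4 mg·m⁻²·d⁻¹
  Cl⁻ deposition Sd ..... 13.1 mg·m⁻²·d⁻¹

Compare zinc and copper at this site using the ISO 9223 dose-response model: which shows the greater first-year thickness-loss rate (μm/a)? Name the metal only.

copper

zinc: temperature factor f = -0.071·(10.9) = -0.7739
  Pd branch = 0.0129·Pd^0.44·e^(0.046·RH+f) = 1.581 μm/a
  Sd branch = 0.0175·Sd^0.57·e^(0.008·RH+0.085·T) = 0.943 μm/a
  sum: 1.581 + 0.943 → r_corr = 2.524 μm/a
copper: T>10 °C ⇒ hinge -0.080·(20.9−10) = -0.8720
  SO₂ term: 0.0053·19.4^0.26·exp(0.059·93-0.8720) = 1.157
  Cl⁻ term: 0.01025·13.1^0.27·exp(0.036·93+0.049·20.9) = 1.626
  sum: 1.157 + 1.626 → r_corr = 2.783 μm/a
Ordering by μm/a: copper (2.78) > zinc (2.52)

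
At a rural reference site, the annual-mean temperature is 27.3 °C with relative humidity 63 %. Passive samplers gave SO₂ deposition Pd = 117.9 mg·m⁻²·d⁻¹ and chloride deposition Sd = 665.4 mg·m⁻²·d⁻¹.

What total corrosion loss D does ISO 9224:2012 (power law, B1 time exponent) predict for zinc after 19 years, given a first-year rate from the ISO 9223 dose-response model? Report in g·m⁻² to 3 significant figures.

D(19) = 982 g·m⁻²

zinc: f(T) = -0.071·(T−10) [T>10 °C] = -1.2283
  Pd branch = 0.0129·Pd^0.44·e^(0.046·RH+f) = 0.5587 μm/a
  Sd branch = 0.0175·Sd^0.57·e^(0.008·RH+0.085·T) = 11.99 μm/a
  sum: 0.5587 + 11.99 → r_corr = 12.55 μm/a
ISO 9224: D(t) = r_corr · t^b with b = 0.813 (zinc, B1)
  D(19) = 12.55 × 19^0.813 = 12.55 × 10.96 = 137.5 μm
  Mass loss = 137.5 μm × 7.14 g/cm³ = 981.7 g·m⁻²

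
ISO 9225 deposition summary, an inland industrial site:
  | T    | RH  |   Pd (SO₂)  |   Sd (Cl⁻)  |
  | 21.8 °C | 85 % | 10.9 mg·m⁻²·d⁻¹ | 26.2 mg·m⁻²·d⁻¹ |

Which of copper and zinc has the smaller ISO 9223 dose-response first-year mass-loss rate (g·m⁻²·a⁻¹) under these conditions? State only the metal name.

zinc

copper: T>10 °C ⇒ hinge -0.080·(21.8−10) = -0.9440
  SO₂ term: 0.0053·10.9^0.26·exp(0.059·85-0.9440) = 0.5781
  Cl⁻ term: 0.01025·26.2^0.27·exp(0.036·85+0.049·21.8) = 1.536
  r_corr = 0.5781 + 1.536 = 2.115 μm/a
  mass loss = 2.115 μm/a × 8.96 g/cm³ = 18.95 g·m⁻²·a⁻¹
zinc: temperature factor f = -0.071·(11.8) = -0.8378
  SO₂ term: 0.0129·10.9^0.44·exp(0.046·85-0.8378) = 0.7967
  Sd branch = 0.0175·Sd^0.57·e^(0.008·RH+0.085·T) = 1.418 μm/a
  r_corr = 0.7967 + 1.418 = 2.214 μm/a
  mass loss = 2.214 μm/a × 7.14 g/cm³ = 15.81 g·m⁻²·a⁻¹
Ordering by g·m⁻²·a⁻¹: copper (18.9) > zinc (15.8)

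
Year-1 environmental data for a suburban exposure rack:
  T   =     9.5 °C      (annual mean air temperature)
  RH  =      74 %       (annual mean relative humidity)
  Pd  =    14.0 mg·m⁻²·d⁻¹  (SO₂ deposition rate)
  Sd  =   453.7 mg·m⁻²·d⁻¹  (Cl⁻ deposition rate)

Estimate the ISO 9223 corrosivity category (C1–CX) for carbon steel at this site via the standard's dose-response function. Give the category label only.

carbon steel: f(T) = +0.150·(T−10) [T≤10 °C] = -0.0750
  SO₂ term: 1.77·14.0^0.52·exp(0.02·74-0.0750) = 28.45
  Sd branch = 0.102·Sd^0.62·e^(0.033·RH+0.04·T) = 76.1 μm/a
  sum: 28.45 + 76.1 → r_corr = 104.6 μm/a
Category bounds: 80…200 μm/a bracket r_corr ⇒ C5

C5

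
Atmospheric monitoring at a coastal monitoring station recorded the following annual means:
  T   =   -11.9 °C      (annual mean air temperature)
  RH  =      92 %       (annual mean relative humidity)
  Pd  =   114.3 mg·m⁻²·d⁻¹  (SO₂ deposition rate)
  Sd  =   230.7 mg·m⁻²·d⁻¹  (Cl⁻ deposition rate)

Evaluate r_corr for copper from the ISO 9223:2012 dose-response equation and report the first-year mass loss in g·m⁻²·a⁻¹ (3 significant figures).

r_corr = 8.46 g·m⁻²·a⁻¹

copper: T≤10 °C ⇒ hinge +0.126·(-11.9−10) = -2.7594
  Pd branch = 0.0053·Pd^0.26·e^(0.059·RH+f) = 0.262 μm/a
  Sd branch = 0.01025·Sd^0.27·e^(0.036·RH+0.049·T) = 0.6822 μm/a
  sum: 0.262 + 0.6822 → r_corr = 0.9442 μm/a
Convert to mass loss: 0.9442 μm/a × 8.96 g/cm³ = 8.46 g·m⁻²·a⁻¹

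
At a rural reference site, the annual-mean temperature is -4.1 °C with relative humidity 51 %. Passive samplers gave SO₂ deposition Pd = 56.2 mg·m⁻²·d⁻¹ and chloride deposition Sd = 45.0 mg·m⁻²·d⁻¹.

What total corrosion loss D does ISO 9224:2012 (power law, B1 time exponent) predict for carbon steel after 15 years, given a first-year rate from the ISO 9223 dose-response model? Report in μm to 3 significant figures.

carbon steel: temperature factor f = +0.150·(-14.1) = -2.1150
  SO₂ term: 1.77·56.2^0.52·exp(0.02·51-2.1150) = 4.812
  Cl⁻ term: 0.102·45.0^0.62·exp(0.033·51+0.04·-4.1) = 4.935
  sum: 4.812 + 4.935 → r_corr = 9.747 μm/a
ISO 9224: D(t) = r_corr · t^b with b = 0.523 (carbon steel, B1)
  D(15) = 9.747 × 15^0.523 = 9.747 × 4.122 = 40.17 μm

D(15) = 40.2 μm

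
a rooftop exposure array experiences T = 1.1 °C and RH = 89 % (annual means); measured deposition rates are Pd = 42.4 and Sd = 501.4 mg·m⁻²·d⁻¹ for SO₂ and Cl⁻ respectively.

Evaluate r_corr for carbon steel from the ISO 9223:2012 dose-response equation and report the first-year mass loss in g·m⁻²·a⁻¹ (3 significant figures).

r_corr = 897 g·m⁻²·a⁻¹

carbon steel: f(T) = +0.150·(T−10) [T≤10 °C] = -1.3350
  sulphur-dioxide contribution → 19.38 μm/a
  chloride contribution → 94.92 μm/a
  total first-year rate 114.3 μm/a
Convert to mass loss: 114.3 μm/a × 7.85 g/cm³ = 897.3 g·m⁻²·a⁻¹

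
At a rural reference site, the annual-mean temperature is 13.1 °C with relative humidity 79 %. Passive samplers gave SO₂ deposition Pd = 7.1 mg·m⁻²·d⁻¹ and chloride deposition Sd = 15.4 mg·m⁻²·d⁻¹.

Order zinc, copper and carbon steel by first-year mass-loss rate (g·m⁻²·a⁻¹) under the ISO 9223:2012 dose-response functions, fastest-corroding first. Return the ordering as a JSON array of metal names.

["carbon steel", "copper", "zinc"]

zinc: f(T) = -0.071·(T−10) [T>10 °C] = -0.2201
  sulphur-dioxide contribution → 0.9285 μm/a
  chloride contribution → 0.4764 μm/a
  ⇒ r_corr(zinc) = 1.405 μm/a
  mass loss = 1.405 μm/a × 7.14 g/cm³ = 10.03 g·m⁻²·a⁻¹
copper: T>10 °C ⇒ hinge -0.080·(13.1−10) = -0.2480
  sulphur-dioxide contribution → 0.728 μm/a
  chloride contribution → 0.7003 μm/a
  total first-year rate 1.428 μm/a
  mass loss = 1.428 μm/a × 8.96 g/cm³ = 12.8 g·m⁻²·a⁻¹
carbon steel: temperature factor f = -0.054·(3.1) = -0.1674
  sulphur-dioxide contribution → 20.14 μm/a
  chloride contribution → 12.72 μm/a
  ⇒ r_corr(carbon steel) = 32.87 μm/a
  mass loss = 32.87 μm/a × 7.85 g/cm³ = 258 g·m⁻²·a⁻¹
Ordering by g·m⁻²·a⁻¹: carbon steel (258) > copper (12.8) > zinc (10)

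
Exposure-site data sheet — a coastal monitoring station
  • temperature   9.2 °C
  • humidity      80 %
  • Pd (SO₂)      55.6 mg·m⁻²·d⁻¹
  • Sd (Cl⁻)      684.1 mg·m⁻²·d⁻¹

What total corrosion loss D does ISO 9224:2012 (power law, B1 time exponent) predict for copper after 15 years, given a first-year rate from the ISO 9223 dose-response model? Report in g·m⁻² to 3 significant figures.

D(15) = 174 g·m⁻²

copper: T≤10 °C ⇒ hinge +0.126·(9.2−10) = -0.1008
  SO₂ term: 0.0053·55.6^0.26·exp(0.059·80-0.1008) = 1.528
  Sd branch = 0.01025·Sd^0.27·e^(0.036·RH+0.049·T) = 1.67 μm/a
  r_corr = 1.528 + 1.67 = 3.198 μm/a
Long-term exponent b (ISO 9224 Table 2, B1) = 0.667
  D(15) = 3.198 × 15^0.667 = 3.198 × 6.088 = 19.47 μm
  Mass loss = 19.47 μm × 8.96 g/cm³ = 174.4 g·m⁻²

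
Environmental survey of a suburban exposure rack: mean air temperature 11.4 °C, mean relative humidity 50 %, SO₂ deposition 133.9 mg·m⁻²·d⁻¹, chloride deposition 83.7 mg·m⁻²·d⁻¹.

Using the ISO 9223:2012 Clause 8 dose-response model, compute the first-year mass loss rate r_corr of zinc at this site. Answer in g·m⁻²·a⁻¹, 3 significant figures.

r_corr = 13.3 g·m⁻²·a⁻¹

zinc: T>10 °C ⇒ hinge -0.071·(11.4−10) = -0.0994
  sulphur-dioxide contribution → 1.005 μm/a
  chloride contribution → 0.8581 μm/a
  total first-year rate 1.863 μm/a
Convert to mass loss: 1.863 μm/a × 7.14 g/cm³ = 13.3 g·m⁻²·a⁻¹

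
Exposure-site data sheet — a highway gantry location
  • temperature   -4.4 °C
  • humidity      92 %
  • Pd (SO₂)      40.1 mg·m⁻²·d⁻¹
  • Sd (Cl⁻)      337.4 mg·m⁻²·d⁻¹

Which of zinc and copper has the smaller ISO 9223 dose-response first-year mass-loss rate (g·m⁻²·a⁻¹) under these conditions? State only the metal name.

zinc: f(T) = +0.038·(T−10) [T≤10 °C] = -0.5472
  SO₂ term: 0.0129·40.1^0.44·exp(0.046·92-0.5472) = 2.608
  Cl⁻ term: 0.0175·337.4^0.57·exp(0.008·92+0.085·-4.4) = 0.6939
  sum: 2.608 + 0.6939 → r_corr = 3.302 μm/a
  mass loss = 3.302 μm/a × 7.14 g/cm³ = 23.57 g·m⁻²·a⁻¹
copper: T≤10 °C ⇒ hinge +0.126·(-4.4−10) = -1.8144
  Pd branch = 0.0053·Pd^0.26·e^(0.059·RH+f) = 0.5134 μm/a
  Cl⁻ term: 0.01025·337.4^0.27·exp(0.036·92+0.049·-4.4) = 1.092
  r_corr = 0.5134 + 1.092 = 1.605 μm/a
  mass loss = 1.605 μm/a × 8.96 g/cm³ = 14.38 g·m⁻²·a⁻¹
Ordering by g·m⁻²·a⁻¹: zinc (23.6) > copper (14.4)

copper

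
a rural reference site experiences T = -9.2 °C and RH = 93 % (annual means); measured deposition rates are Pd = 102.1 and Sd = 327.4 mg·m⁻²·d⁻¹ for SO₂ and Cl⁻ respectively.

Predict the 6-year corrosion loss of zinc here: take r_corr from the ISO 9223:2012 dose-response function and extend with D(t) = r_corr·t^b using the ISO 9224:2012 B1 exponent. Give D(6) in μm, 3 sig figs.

D(6) = 16.7 μm

zinc: temperature factor f = +0.038·(-19.2) = -0.7296
  sulphur-dioxide contribution → 3.433 μm/a
  chloride contribution → 0.4572 μm/a
  total first-year rate 3.89 μm/a
ISO 9224: D(t) = r_corr · t^b with b = 0.813 (zinc, B1)
  D(6) = 3.89 × 6^0.813 = 3.89 × 4.292 = 16.69 μm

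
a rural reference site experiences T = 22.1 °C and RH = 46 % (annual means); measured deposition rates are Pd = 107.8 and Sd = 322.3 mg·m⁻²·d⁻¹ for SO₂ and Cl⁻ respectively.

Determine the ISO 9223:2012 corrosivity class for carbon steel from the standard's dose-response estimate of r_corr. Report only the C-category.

carbon steel: f(T) = -0.054·(T−10) [T>10 °C] = -0.6534
  Pd branch = 1.77·Pd^0.52·e^(0.02·RH+f) = 26.35 μm/a
  Cl⁻ term: 0.102·322.3^0.62·exp(0.033·46+0.04·22.1) = 40.45
  sum: 26.35 + 40.45 → r_corr = 66.79 μm/a
ISO 9223 Table 2 (carbon steel): 50 < 66.8 ≤ 80 μm/a ⇒ C4

C4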